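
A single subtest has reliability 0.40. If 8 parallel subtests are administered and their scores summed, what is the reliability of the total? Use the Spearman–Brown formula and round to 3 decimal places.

ρ_k = kρ / (1 + (k−1)ρ) = 8·0.40 / (1 + 7·0.40) = 3.200 / 3.800 = 0.842.

0.842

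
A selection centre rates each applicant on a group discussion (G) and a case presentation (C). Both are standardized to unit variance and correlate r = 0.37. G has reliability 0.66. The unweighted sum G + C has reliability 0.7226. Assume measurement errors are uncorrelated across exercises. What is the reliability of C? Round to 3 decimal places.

Var(G+C) = 2 + 2·0.37 = 2.740.
True-score variance = ρ_G + ρ_C + 2·0.37, so 0.7226 = (0.66 + ρ_C + 0.74) / 2.740.
ρ_C = 0.7226·2.740 − 0.66 − 0.74 = 0.580.

0.580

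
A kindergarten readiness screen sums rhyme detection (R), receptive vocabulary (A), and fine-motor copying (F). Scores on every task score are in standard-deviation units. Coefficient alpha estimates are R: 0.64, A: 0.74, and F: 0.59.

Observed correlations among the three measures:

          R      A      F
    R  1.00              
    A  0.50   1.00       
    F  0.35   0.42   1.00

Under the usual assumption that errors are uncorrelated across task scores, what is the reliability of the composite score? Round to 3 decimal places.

0.814

Var(R+A+F) = 3 + 2·[0.50 + 0.35 + 0.42] = 3 + 2.54 = 5.54.
With uncorrelated errors the cross-covariances are all true-score covariance, so they carry over unchanged; only the diagonal terms shrink to ρᵢσᵢ².
True-score variance = [0.64 + 0.74 + 0.59] + 2.54 = 1.97 + 2.54 = 4.51.
Reliability = 4.51 / 5.54 = 0.814.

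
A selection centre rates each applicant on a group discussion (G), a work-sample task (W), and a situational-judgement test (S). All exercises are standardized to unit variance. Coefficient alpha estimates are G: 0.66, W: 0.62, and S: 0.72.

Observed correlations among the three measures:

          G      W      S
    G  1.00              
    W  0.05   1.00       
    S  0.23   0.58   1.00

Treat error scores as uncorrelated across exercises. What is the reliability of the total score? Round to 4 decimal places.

Var(G+W+S) = 3 + 2·[0.05 + 0.23 + 0.58] = 3 + 1.72 = 4.72.
Under uncorrelated errors the observed covariances equal the true-score covariances, so only the own-variance terms attenuate.
True-score variance = [0.66 + 0.62 + 0.72] + 1.72 = 2 + 1.72 = 3.72.
Reliability = 3.72 / 4.72 = 0.7881.

0.7881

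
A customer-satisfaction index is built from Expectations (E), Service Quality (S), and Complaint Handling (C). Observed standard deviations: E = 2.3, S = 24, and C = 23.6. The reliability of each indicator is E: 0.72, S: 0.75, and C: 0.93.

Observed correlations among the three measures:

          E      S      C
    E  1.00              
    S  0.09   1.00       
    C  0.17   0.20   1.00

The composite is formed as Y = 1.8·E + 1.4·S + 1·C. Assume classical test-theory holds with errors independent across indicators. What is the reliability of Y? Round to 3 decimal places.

Var(Y) = 1.8²·2.3² + 1.4²·24² + 23.6² + 2·[2.52·2.3·24·0.09 + 1.8·2.3·23.6·0.17 + 1.4·24·23.6·0.20] = 1703.06 + 375.442 = 2078.5.
Because errors are independent across components, Cov(Tᵢ,Tⱼ) = Cov(Xᵢ,Xⱼ); the off-diagonal part of the true-score variance is the same as above.
True-score variance = [1.8²·2.3²·0.72 + 1.4²·24²·0.75 + 23.6²·0.93] + 375.442 = 1377.03 + 375.442 = 1752.48.
Reliability = 1752.48 / 2078.5 = 0.843.

0.843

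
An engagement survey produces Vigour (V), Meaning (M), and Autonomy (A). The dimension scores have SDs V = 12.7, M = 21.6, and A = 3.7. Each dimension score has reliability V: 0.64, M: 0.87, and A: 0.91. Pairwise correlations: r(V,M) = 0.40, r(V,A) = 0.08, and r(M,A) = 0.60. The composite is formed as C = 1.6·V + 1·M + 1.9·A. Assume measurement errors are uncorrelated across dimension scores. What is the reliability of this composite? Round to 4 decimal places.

0.8561

Var(C) = 1.6²·12.7² + 21.6² + 1.9²·3.7² + 2·[1.6·12.7·21.6·0.40 + 3.04·12.7·3.7·0.08 + 1.9·21.6·3.7·0.60] = 928.883 + 556.203 = 1485.09.
With uncorrelated errors the cross-covariances are all true-score covariance, so they carry over unchanged; only the diagonal terms shrink to ρᵢσᵢ².
True-score variance = [1.6²·12.7²·0.64 + 21.6²·0.87 + 1.9²·3.7²·0.91] + 556.203 = 715.138 + 556.203 = 1271.34.
Reliability = 1271.34 / 1485.09 = 0.8561.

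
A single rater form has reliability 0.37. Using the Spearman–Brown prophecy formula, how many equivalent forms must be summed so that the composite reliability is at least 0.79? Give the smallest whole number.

7

k ≥ ρ*(1−ρ₁)/(ρ₁(1−ρ*)) = 0.79·0.63 / (0.37·0.21) = 6.405.
Smallest integer k = 7.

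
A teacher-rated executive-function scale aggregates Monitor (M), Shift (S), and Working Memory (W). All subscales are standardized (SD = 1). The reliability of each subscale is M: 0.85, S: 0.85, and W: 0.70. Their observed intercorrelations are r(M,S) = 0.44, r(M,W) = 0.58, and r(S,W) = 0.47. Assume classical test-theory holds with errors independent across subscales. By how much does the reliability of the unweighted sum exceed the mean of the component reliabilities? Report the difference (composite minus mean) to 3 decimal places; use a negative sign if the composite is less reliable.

Var(sum) = 3 + 2.98 = 5.98; true-score variance = 2.4 + 2.98 = 5.38; composite reliability = 0.8997.
Mean component reliability = 0.8000.
Difference = 0.8997 − 0.8000 = 0.100.

0.100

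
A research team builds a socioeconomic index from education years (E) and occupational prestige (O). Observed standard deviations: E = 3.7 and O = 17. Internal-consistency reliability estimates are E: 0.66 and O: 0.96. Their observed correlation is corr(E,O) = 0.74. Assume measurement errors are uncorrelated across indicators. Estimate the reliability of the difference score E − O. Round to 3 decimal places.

Var(E−O) = 3.7² + 17² − 2·3.7·17·0.74 = 302.69 − 93.092 = 209.598.
With uncorrelated errors the cross-covariances are all true-score covariance, so they carry over unchanged; only the diagonal terms shrink to ρᵢσᵢ².
True-score variance = [3.7²·0.66 + 17²·0.96] − 93.092 = 286.475 − 93.092 = 193.383.
Reliability = 193.383 / 209.598 = 0.923.

0.923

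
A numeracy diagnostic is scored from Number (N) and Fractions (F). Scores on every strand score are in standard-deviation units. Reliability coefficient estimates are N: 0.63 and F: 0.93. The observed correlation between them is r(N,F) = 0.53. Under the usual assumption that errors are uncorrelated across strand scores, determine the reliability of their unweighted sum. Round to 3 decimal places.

0.856

Var(N+F) = 2 + 2·[0.53] = 2 + 1.06 = 3.06.
Under uncorrelated errors the observed covariances equal the true-score covariances, so only the own-variance terms attenuate.
True-score variance = [0.63 + 0.93] + 1.06 = 1.56 + 1.06 = 2.62.
Reliability = 2.62 / 3.06 = 0.856.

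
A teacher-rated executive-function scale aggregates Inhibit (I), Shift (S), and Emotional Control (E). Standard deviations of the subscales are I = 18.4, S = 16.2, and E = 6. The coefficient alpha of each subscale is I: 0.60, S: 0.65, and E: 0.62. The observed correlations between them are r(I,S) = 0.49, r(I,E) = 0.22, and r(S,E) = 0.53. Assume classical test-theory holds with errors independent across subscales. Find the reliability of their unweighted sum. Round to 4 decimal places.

0.7770

Var(I+S+E) = 18.4² + 16.2² + 6² + 2·[18.4·16.2·0.49 + 18.4·6·0.22 + 16.2·6·0.53] = 637 + 443.726 = 1080.73.
Under uncorrelated errors the observed covariances equal the true-score covariances, so only the own-variance terms attenuate.
True-score variance = [18.4²·0.60 + 16.2²·0.65 + 6²·0.62] + 443.726 = 396.042 + 443.726 = 839.768.
Reliability = 839.768 / 1080.73 = 0.7770.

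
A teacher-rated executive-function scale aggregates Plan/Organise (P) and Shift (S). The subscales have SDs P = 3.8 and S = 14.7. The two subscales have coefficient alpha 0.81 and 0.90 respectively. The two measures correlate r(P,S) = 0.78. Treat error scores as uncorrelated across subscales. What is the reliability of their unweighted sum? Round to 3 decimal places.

0.923

Var(P+S) = 3.8² + 14.7² + 2·[3.8·14.7·0.78] = 230.53 + 87.1416 = 317.672.
Under uncorrelated errors the observed covariances equal the true-score covariances, so only the own-variance terms attenuate.
True-score variance = [3.8²·0.81 + 14.7²·0.90] + 87.1416 = 206.177 + 87.1416 = 293.319.
Reliability = 293.319 / 317.672 = 0.923.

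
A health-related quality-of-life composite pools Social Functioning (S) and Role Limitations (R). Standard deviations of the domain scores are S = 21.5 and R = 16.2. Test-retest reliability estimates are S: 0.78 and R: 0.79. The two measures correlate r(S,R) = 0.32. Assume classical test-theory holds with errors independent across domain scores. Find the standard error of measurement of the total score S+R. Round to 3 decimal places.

12.522

Var(total) = 724.69 + 222.912 = 947.602.
True-score variance = 567.883 + 222.912 = 790.795, so reliability = 0.8345.
Error variance = 947.602 − 790.795 = 156.807; SEM = √156.807 = 12.522.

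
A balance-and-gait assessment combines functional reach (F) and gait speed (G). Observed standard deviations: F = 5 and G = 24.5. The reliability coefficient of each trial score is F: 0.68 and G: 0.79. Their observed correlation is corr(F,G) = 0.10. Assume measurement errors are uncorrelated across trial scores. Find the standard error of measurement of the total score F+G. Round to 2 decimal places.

Var(total) = 625.25 + 24.5 = 649.75.
True-score variance = 491.198 + 24.5 = 515.697, so reliability = 0.7937.
Error variance = 649.75 − 515.697 = 134.053; SEM = √134.053 = 11.58.

11.58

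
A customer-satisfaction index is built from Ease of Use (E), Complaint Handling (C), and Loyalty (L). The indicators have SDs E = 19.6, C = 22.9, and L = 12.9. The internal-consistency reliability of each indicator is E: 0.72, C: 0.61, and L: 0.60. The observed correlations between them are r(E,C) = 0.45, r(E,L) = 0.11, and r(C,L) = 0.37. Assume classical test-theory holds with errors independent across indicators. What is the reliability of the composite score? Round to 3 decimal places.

Var(E+C+L) = 19.6² + 22.9² + 12.9² + 2·[19.6·22.9·0.45 + 19.6·12.9·0.11 + 22.9·12.9·0.37] = 1074.98 + 678.184 = 1753.16.
Under uncorrelated errors the observed covariances equal the true-score covariances, so only the own-variance terms attenuate.
True-score variance = [19.6²·0.72 + 22.9²·0.61 + 12.9²·0.60] + 678.184 = 696.331 + 678.184 = 1374.52.
Reliability = 1374.52 / 1753.16 = 0.784.

0.784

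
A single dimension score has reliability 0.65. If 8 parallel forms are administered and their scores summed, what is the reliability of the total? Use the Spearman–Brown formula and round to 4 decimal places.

ρ_k = kρ / (1 + (k−1)ρ) = 8·0.65 / (1 + 7·0.65) = 5.200 / 5.550 = 0.9369.

0.9369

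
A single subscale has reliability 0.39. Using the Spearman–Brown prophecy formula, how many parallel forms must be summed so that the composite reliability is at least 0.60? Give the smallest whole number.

k ≥ ρ*(1−ρ₁)/(ρ₁(1−ρ*)) = 0.60·0.61 / (0.39·0.40) = 2.346.
Smallest integer k = 3.

3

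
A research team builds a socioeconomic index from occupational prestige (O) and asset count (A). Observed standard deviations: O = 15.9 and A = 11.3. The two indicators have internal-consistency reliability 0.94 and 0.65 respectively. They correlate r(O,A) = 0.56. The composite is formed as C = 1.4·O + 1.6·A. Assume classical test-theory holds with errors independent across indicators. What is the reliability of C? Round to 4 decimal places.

0.8868

Var(C) = 1.4²·15.9² + 1.6²·11.3² + 2·[2.24·15.9·11.3·0.56] = 822.394 + 450.756 = 1273.15.
With uncorrelated errors the cross-covariances are all true-score covariance, so they carry over unchanged; only the diagonal terms shrink to ρᵢσᵢ².
True-score variance = [1.4²·15.9²·0.94 + 1.6²·11.3²·0.65] + 450.756 = 678.253 + 450.756 = 1129.01.
Reliability = 1129.01 / 1273.15 = 0.8868.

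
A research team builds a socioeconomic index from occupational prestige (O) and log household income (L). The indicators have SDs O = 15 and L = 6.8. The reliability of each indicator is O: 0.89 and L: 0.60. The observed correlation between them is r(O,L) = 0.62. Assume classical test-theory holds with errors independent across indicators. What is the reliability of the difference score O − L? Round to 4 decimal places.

0.7013

Var(O−L) = 15² + 6.8² − 2·15·6.8·0.62 = 271.24 − 126.48 = 144.76.
Because errors are independent across components, Cov(Tᵢ,Tⱼ) = Cov(Xᵢ,Xⱼ); the off-diagonal part of the true-score variance is the same as above.
True-score variance = [15²·0.89 + 6.8²·0.60] − 126.48 = 227.994 − 126.48 = 101.514.
Reliability = 101.514 / 144.76 = 0.7013.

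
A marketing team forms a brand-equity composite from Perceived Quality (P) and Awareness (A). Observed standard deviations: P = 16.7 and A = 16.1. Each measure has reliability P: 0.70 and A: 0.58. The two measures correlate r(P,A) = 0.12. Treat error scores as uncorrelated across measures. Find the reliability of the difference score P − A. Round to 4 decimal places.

0.5934

Var(P−A) = 16.7² + 16.1² − 2·16.7·16.1·0.12 = 538.1 − 64.5288 = 473.571.
Under uncorrelated errors the observed covariances equal the true-score covariances, so only the own-variance terms attenuate.
True-score variance = [16.7²·0.70 + 16.1²·0.58] − 64.5288 = 345.565 − 64.5288 = 281.036.
Reliability = 281.036 / 473.571 = 0.5934.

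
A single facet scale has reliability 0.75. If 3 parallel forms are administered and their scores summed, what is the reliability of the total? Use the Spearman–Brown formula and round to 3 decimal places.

0.900

ρ_k = kρ / (1 + (k−1)ρ) = 3·0.75 / (1 + 2·0.75) = 2.250 / 2.500 = 0.900.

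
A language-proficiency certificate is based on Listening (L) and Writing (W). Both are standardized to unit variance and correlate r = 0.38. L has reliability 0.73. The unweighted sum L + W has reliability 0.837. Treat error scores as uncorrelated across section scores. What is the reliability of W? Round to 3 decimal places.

Var(L+W) = 2 + 2·0.38 = 2.760.
True-score variance = ρ_L + ρ_W + 2·0.38, so 0.837 = (0.73 + ρ_W + 0.76) / 2.760.
ρ_W = 0.837·2.760 − 0.73 − 0.76 = 0.820.

0.820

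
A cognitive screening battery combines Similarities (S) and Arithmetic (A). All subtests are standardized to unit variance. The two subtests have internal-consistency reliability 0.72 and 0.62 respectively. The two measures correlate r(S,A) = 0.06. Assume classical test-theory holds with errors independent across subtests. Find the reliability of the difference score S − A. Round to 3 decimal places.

Var(S−A) = 1 + 1 − 2·0.06 = 2 − 0.12 = 1.88.
With uncorrelated errors the cross-covariances are all true-score covariance, so they carry over unchanged; only the diagonal terms shrink to ρᵢσᵢ².
True-score variance = [0.72 + 0.62] − 0.12 = 1.34 − 0.12 = 1.22.
Reliability = 1.22 / 1.88 = 0.649.

0.649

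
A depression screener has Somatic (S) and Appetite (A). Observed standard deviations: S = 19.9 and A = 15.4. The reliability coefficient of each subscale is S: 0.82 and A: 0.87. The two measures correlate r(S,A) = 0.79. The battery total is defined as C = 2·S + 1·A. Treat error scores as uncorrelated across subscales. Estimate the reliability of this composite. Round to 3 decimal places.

0.887

Var(C) = 2²·19.9² + 15.4² + 2·[2·19.9·15.4·0.79] = 1821.2 + 968.414 = 2789.61.
With uncorrelated errors the cross-covariances are all true-score covariance, so they carry over unchanged; only the diagonal terms shrink to ρᵢσᵢ².
True-score variance = [2²·19.9²·0.82 + 15.4²·0.87] + 968.414 = 1505.24 + 968.414 = 2473.66.
Reliability = 2473.66 / 2789.61 = 0.887.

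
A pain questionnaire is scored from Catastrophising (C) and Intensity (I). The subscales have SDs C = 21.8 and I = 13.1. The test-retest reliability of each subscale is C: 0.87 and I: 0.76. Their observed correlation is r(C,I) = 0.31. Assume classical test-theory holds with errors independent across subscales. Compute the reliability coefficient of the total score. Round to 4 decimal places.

0.8750

Var(C+I) = 21.8² + 13.1² + 2·[21.8·13.1·0.31] = 646.85 + 177.06 = 823.91.
Under uncorrelated errors the observed covariances equal the true-score covariances, so only the own-variance terms attenuate.
True-score variance = [21.8²·0.87 + 13.1²·0.76] + 177.06 = 543.882 + 177.06 = 720.942.
Reliability = 720.942 / 823.91 = 0.8750.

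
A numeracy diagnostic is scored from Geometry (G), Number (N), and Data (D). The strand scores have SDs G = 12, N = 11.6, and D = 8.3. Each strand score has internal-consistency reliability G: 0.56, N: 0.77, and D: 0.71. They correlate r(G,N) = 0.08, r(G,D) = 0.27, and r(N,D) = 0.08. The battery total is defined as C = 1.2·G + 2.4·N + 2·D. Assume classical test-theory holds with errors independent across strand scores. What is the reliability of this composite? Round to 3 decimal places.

0.771

Var(C) = 1.2²·12² + 2.4²·11.6² + 2²·8.3² + 2·[2.88·12·11.6·0.08 + 2.4·12·8.3·0.27 + 4.8·11.6·8.3·0.08] = 1257.99 + 267.168 = 1525.15.
Because errors are independent across components, Cov(Tᵢ,Tⱼ) = Cov(Xᵢ,Xⱼ); the off-diagonal part of the true-score variance is the same as above.
True-score variance = [1.2²·12²·0.56 + 2.4²·11.6²·0.77 + 2²·8.3²·0.71] + 267.168 = 908.57 + 267.168 = 1175.74.
Reliability = 1175.74 / 1525.15 = 0.771.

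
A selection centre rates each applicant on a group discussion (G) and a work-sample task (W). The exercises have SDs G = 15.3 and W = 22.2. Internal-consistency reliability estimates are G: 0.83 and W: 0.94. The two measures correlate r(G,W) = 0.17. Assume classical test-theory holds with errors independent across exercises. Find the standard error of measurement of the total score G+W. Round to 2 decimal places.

8.33

Var(total) = 726.93 + 115.484 = 842.414.
True-score variance = 657.564 + 115.484 = 773.049, so reliability = 0.9177.
Error variance = 842.414 − 773.049 = 69.3657; SEM = √69.3657 = 8.33.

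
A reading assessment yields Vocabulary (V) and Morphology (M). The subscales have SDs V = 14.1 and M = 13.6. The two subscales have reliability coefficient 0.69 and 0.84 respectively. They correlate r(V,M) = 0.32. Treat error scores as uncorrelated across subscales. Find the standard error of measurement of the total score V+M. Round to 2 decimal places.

Var(total) = 383.77 + 122.726 = 506.496.
True-score variance = 292.545 + 122.726 = 415.272, so reliability = 0.8199.
Error variance = 506.496 − 415.272 = 91.2247; SEM = √91.2247 = 9.55.

9.55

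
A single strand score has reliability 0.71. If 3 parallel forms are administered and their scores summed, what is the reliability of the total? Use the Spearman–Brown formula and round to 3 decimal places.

ρ_k = kρ / (1 + (k−1)ρ) = 3·0.71 / (1 + 2·0.71) = 2.130 / 2.420 = 0.880.

0.880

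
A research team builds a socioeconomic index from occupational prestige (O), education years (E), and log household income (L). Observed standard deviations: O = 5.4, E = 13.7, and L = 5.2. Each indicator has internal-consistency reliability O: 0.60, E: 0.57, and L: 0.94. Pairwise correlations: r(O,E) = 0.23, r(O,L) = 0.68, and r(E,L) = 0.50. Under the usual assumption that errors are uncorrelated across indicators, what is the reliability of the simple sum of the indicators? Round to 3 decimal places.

0.757

Var(O+E+L) = 5.4² + 13.7² + 5.2² + 2·[5.4·13.7·0.23 + 5.4·5.2·0.68 + 13.7·5.2·0.50] = 243.89 + 143.46 = 387.35.
Because errors are independent across components, Cov(Tᵢ,Tⱼ) = Cov(Xᵢ,Xⱼ); the off-diagonal part of the true-score variance is the same as above.
True-score variance = [5.4²·0.60 + 13.7²·0.57 + 5.2²·0.94] + 143.46 = 149.897 + 143.46 = 293.356.
Reliability = 293.356 / 387.35 = 0.757.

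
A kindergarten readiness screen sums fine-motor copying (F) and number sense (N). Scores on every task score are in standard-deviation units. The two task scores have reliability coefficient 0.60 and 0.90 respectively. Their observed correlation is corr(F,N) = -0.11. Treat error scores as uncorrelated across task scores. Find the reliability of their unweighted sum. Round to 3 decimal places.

0.719

Var(F+N) = 2 + 2·[(-0.11)] = 2 − 0.22 = 1.78.
With uncorrelated errors the cross-covariances are all true-score covariance, so they carry over unchanged; only the diagonal terms shrink to ρᵢσᵢ².
True-score variance = [0.60 + 0.90] − 0.22 = 1.5 − 0.22 = 1.28.
Reliability = 1.28 / 1.78 = 0.719.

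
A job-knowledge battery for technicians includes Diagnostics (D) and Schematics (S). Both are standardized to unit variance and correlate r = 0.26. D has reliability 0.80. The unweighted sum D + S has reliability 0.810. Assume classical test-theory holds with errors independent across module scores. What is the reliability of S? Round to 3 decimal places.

Var(D+S) = 2 + 2·0.26 = 2.520.
True-score variance = ρ_D + ρ_S + 2·0.26, so 0.810 = (0.80 + ρ_S + 0.52) / 2.520.
ρ_S = 0.810·2.520 − 0.80 − 0.52 = 0.721.

0.721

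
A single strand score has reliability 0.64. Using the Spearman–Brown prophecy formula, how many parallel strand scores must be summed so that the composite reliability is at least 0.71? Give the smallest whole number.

2

k ≥ ρ*(1−ρ₁)/(ρ₁(1−ρ*)) = 0.71·0.36 / (0.64·0.29) = 1.377.
Smallest integer k = 2.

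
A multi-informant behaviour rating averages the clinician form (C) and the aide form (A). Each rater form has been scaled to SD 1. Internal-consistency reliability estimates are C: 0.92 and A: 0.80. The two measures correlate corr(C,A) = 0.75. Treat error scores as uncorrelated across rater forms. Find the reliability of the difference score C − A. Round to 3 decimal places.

Var(C−A) = 1 + 1 − 2·0.75 = 2 − 1.5 = 0.5.
Because errors are independent across components, Cov(Tᵢ,Tⱼ) = Cov(Xᵢ,Xⱼ); the off-diagonal part of the true-score variance is the same as above.
True-score variance = [0.92 + 0.80] − 1.5 = 1.72 − 1.5 = 0.22.
Reliability = 0.22 / 0.5 = 0.440.

0.440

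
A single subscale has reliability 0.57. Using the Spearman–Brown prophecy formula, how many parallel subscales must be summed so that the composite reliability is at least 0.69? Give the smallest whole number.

2

k ≥ ρ*(1−ρ₁)/(ρ₁(1−ρ*)) = 0.69·0.43 / (0.57·0.31) = 1.679.
Smallest integer k = 2.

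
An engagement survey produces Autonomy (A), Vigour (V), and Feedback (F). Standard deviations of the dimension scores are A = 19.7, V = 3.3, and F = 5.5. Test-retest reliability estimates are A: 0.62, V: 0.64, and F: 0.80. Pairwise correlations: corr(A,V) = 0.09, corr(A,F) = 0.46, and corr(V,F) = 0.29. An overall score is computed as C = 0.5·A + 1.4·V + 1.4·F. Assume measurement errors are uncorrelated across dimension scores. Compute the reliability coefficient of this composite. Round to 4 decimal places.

Var(C) = 0.5²·19.7² + 1.4²·3.3² + 1.4²·5.5² + 2·[0.7·19.7·3.3·0.09 + 0.7·19.7·5.5·0.46 + 1.96·3.3·5.5·0.29] = 177.657 + 98.6016 = 276.258.
With uncorrelated errors the cross-covariances are all true-score covariance, so they carry over unchanged; only the diagonal terms shrink to ρᵢσᵢ².
True-score variance = [0.5²·19.7²·0.62 + 1.4²·3.3²·0.64 + 1.4²·5.5²·0.80] + 98.6016 = 121.246 + 98.6016 = 219.848.
Reliability = 219.848 / 276.258 = 0.7958.

0.7958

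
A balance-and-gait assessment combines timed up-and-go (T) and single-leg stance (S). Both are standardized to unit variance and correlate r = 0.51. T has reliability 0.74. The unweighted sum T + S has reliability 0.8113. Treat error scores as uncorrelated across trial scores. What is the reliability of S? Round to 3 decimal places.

0.690

Var(T+S) = 2 + 2·0.51 = 3.020.
True-score variance = ρ_T + ρ_S + 2·0.51, so 0.8113 = (0.74 + ρ_S + 1.02) / 3.020.
ρ_S = 0.8113·3.020 − 0.74 − 1.02 = 0.690.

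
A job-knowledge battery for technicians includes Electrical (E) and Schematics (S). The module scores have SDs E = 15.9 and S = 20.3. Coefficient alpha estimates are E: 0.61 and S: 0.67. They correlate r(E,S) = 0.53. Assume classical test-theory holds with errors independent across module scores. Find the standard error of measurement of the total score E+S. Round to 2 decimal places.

15.32

Var(total) = 664.9 + 342.136 = 1007.04.
True-score variance = 430.314 + 342.136 = 772.451, so reliability = 0.7671.
Error variance = 1007.04 − 772.451 = 234.586; SEM = √234.586 = 15.32.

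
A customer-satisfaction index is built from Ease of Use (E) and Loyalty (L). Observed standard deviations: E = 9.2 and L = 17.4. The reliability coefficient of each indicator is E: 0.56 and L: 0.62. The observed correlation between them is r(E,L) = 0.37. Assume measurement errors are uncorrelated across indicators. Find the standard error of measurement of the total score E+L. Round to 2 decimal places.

Var(total) = 387.4 + 118.459 = 505.859.
True-score variance = 235.11 + 118.459 = 353.569, so reliability = 0.6989.
Error variance = 505.859 − 353.569 = 152.29; SEM = √152.29 = 12.34.

12.34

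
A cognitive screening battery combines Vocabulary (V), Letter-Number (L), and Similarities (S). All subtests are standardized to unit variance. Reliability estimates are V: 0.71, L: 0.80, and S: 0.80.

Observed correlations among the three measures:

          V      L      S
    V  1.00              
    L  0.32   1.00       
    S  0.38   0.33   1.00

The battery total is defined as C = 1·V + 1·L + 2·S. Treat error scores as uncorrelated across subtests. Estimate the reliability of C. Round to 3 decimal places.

Var(C) = 1 + 1 + 2² + 2·[0.32 + 2·0.38 + 2·0.33] = 6 + 3.48 = 9.48.
With uncorrelated errors the cross-covariances are all true-score covariance, so they carry over unchanged; only the diagonal terms shrink to ρᵢσᵢ².
True-score variance = [0.71 + 0.80 + 2²·0.80] + 3.48 = 4.71 + 3.48 = 8.19.
Reliability = 8.19 / 9.48 = 0.864.

0.864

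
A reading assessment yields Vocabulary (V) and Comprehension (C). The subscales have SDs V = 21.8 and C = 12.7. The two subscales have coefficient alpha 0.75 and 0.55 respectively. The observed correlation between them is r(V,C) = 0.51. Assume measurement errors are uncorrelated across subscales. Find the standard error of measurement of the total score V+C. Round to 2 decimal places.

Var(total) = 636.53 + 282.397 = 918.927.
True-score variance = 445.139 + 282.397 = 727.537, so reliability = 0.7917.
Error variance = 918.927 − 727.537 = 191.39; SEM = √191.39 = 13.83.

13.83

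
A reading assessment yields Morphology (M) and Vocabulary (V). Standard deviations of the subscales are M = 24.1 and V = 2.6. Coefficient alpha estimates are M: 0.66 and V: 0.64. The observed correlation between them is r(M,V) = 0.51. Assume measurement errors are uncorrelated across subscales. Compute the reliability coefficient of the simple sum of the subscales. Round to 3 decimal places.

Var(M+V) = 24.1² + 2.6² + 2·[24.1·2.6·0.51] = 587.57 + 63.9132 = 651.483.
Under uncorrelated errors the observed covariances equal the true-score covariances, so only the own-variance terms attenuate.
True-score variance = [24.1²·0.66 + 2.6²·0.64] + 63.9132 = 387.661 + 63.9132 = 451.574.
Reliability = 451.574 / 651.483 = 0.693.

0.693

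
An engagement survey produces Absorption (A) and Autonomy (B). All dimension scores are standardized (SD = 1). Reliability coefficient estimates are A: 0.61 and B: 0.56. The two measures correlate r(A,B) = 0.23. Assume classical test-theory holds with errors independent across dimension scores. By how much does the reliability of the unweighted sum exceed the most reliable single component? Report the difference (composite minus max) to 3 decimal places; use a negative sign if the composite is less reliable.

0.053

Var(sum) = 2 + 0.46 = 2.46; true-score variance = 1.17 + 0.46 = 1.63; composite reliability = 0.6626.
Max component reliability = 0.6100.
Difference = 0.6626 − 0.6100 = 0.053.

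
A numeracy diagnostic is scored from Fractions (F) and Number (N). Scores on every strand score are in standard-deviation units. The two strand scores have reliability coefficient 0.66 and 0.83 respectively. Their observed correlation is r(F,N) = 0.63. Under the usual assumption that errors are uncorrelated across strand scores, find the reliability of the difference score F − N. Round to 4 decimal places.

0.3108

Var(F−N) = 1 + 1 − 2·0.63 = 2 − 1.26 = 0.74.
Under uncorrelated errors the observed covariances equal the true-score covariances, so only the own-variance terms attenuate.
True-score variance = [0.66 + 0.83] − 1.26 = 1.49 − 1.26 = 0.23.
Reliability = 0.23 / 0.74 = 0.3108.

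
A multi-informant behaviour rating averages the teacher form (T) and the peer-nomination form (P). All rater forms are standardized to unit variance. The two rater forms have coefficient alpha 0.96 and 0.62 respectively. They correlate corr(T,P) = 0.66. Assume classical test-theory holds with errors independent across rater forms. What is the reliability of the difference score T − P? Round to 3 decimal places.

Var(T−P) = 1 + 1 − 2·0.66 = 2 − 1.32 = 0.68.
Because errors are independent across components, Cov(Tᵢ,Tⱼ) = Cov(Xᵢ,Xⱼ); the off-diagonal part of the true-score variance is the same as above.
True-score variance = [0.96 + 0.62] − 1.32 = 1.58 − 1.32 = 0.26.
Reliability = 0.26 / 0.68 = 0.382.

0.382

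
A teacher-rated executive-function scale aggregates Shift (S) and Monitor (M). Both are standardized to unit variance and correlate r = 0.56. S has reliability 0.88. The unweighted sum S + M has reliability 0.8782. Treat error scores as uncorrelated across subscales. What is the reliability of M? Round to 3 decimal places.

0.740

Var(S+M) = 2 + 2·0.56 = 3.120.
True-score variance = ρ_S + ρ_M + 2·0.56, so 0.8782 = (0.88 + ρ_M + 1.12) / 3.120.
ρ_M = 0.8782·3.120 − 0.88 − 1.12 = 0.740.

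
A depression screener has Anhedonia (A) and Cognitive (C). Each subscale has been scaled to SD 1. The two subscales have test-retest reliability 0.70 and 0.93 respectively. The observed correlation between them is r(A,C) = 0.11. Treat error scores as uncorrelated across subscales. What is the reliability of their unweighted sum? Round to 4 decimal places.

0.8333

Var(A+C) = 2 + 2·[0.11] = 2 + 0.22 = 2.22.
Because errors are independent across components, Cov(Tᵢ,Tⱼ) = Cov(Xᵢ,Xⱼ); the off-diagonal part of the true-score variance is the same as above.
True-score variance = [0.70 + 0.93] + 0.22 = 1.63 + 0.22 = 1.85.
Reliability = 1.85 / 2.22 = 0.8333.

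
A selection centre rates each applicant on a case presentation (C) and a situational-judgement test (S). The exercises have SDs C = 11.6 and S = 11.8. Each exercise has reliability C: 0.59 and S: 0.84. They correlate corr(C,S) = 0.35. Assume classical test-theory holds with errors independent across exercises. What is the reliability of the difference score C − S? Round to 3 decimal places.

Var(C−S) = 11.6² + 11.8² − 2·11.6·11.8·0.35 = 273.8 − 95.816 = 177.984.
With uncorrelated errors the cross-covariances are all true-score covariance, so they carry over unchanged; only the diagonal terms shrink to ρᵢσᵢ².
True-score variance = [11.6²·0.59 + 11.8²·0.84] − 95.816 = 196.352 − 95.816 = 100.536.
Reliability = 100.536 / 177.984 = 0.565.

0.565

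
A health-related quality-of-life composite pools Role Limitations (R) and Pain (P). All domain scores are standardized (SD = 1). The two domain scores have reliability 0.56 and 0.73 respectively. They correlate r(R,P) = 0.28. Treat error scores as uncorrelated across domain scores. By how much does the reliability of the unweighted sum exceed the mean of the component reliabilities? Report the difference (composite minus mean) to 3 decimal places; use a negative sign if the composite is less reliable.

0.078

Var(sum) = 2 + 0.56 = 2.56; true-score variance = 1.29 + 0.56 = 1.85; composite reliability = 0.7227.
Mean component reliability = 0.6450.
Difference = 0.7227 − 0.6450 = 0.078.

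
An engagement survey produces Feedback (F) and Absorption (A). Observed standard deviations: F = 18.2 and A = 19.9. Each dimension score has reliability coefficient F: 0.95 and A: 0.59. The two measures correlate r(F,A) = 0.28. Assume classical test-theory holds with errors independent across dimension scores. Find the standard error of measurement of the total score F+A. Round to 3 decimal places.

Var(total) = 727.25 + 202.821 = 930.071.
True-score variance = 548.324 + 202.821 = 751.145, so reliability = 0.8076.
Error variance = 930.071 − 751.145 = 178.926; SEM = √178.926 = 13.376.

13.376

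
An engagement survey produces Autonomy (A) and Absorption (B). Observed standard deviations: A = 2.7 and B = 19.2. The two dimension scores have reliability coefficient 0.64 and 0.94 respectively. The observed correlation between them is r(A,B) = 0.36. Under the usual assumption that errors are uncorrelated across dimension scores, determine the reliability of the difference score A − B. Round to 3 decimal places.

0.927

Var(A−B) = 2.7² + 19.2² − 2·2.7·19.2·0.36 = 375.93 − 37.3248 = 338.605.
With uncorrelated errors the cross-covariances are all true-score covariance, so they carry over unchanged; only the diagonal terms shrink to ρᵢσᵢ².
True-score variance = [2.7²·0.64 + 19.2²·0.94] − 37.3248 = 351.187 − 37.3248 = 313.862.
Reliability = 313.862 / 338.605 = 0.927.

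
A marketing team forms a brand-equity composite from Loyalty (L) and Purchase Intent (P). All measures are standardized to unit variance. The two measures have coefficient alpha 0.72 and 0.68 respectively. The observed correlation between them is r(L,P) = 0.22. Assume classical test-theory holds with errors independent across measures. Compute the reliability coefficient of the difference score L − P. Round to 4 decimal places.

Var(L−P) = 1 + 1 − 2·0.22 = 2 − 0.44 = 1.56.
With uncorrelated errors the cross-covariances are all true-score covariance, so they carry over unchanged; only the diagonal terms shrink to ρᵢσᵢ².
True-score variance = [0.72 + 0.68] − 0.44 = 1.4 − 0.44 = 0.96.
Reliability = 0.96 / 1.56 = 0.6154.

0.6154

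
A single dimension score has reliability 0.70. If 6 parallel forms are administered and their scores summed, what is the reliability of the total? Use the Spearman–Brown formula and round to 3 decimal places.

0.933

ρ_k = kρ / (1 + (k−1)ρ) = 6·0.70 / (1 + 5·0.70) = 4.200 / 4.500 = 0.933.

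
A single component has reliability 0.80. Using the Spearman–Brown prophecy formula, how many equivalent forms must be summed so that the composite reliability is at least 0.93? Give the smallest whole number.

k ≥ ρ*(1−ρ₁)/(ρ₁(1−ρ*)) = 0.93·0.20 / (0.80·0.07) = 3.321.
Smallest integer k = 4.

4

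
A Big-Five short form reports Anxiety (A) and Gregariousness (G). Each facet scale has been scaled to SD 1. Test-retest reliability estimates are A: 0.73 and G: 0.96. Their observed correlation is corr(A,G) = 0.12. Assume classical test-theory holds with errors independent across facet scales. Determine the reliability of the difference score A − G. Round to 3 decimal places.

0.824

Var(A−G) = 1 + 1 − 2·0.12 = 2 − 0.24 = 1.76.
With uncorrelated errors the cross-covariances are all true-score covariance, so they carry over unchanged; only the diagonal terms shrink to ρᵢσᵢ².
True-score variance = [0.73 + 0.96] − 0.24 = 1.69 − 0.24 = 1.45.
Reliability = 1.45 / 1.76 = 0.824.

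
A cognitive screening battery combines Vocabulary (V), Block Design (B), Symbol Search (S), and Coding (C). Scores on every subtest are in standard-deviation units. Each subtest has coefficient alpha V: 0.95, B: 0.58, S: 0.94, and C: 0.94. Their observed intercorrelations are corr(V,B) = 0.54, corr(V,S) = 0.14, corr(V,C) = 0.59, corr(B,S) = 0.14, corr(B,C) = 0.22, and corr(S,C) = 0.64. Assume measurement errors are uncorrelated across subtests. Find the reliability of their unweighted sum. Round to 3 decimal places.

Var(V+B+S+C) = 4 + 2·[0.54 + 0.14 + 0.59 + 0.14 + 0.22 + 0.64] = 4 + 4.54 = 8.54.
Because errors are independent across components, Cov(Tᵢ,Tⱼ) = Cov(Xᵢ,Xⱼ); the off-diagonal part of the true-score variance is the same as above.
True-score variance = [0.95 + 0.58 + 0.94 + 0.94] + 4.54 = 3.41 + 4.54 = 7.95.
Reliability = 7.95 / 8.54 = 0.931.

0.931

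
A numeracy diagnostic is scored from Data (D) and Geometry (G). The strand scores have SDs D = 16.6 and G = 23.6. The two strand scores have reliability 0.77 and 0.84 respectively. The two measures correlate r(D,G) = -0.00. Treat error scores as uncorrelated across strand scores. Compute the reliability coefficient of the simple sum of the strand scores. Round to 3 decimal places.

0.817

Var(D+G) = 16.6² + 23.6² + 2·[16.6·23.6·-0.00] = 832.52 + 0 = 832.52.
With uncorrelated errors the cross-covariances are all true-score covariance, so they carry over unchanged; only the diagonal terms shrink to ρᵢσᵢ².
True-score variance = [16.6²·0.77 + 23.6²·0.84] + 0 = 680.028 + 0 = 680.028.
Reliability = 680.028 / 832.52 = 0.817.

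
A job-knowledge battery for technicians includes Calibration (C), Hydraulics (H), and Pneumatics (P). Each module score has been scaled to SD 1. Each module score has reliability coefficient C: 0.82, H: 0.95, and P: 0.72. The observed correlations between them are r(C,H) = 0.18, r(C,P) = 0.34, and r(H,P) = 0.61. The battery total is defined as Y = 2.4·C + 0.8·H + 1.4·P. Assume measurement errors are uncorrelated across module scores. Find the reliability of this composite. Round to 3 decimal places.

0.873

Var(Y) = 2.4² + 0.8² + 1.4² + 2·[1.92·0.18 + 3.36·0.34 + 1.12·0.61] = 8.36 + 4.3424 = 12.7024.
With uncorrelated errors the cross-covariances are all true-score covariance, so they carry over unchanged; only the diagonal terms shrink to ρᵢσᵢ².
True-score variance = [2.4²·0.82 + 0.8²·0.95 + 1.4²·0.72] + 4.3424 = 6.7424 + 4.3424 = 11.0848.
Reliability = 11.0848 / 12.7024 = 0.873.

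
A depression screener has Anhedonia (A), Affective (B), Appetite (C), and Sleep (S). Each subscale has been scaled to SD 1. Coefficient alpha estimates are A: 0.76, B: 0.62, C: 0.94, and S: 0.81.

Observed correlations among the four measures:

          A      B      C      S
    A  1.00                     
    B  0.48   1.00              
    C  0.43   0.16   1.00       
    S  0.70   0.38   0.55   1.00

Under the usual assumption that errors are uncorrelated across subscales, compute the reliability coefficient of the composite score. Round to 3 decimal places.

0.907

Var(A+B+C+S) = 4 + 2·[0.48 + 0.43 + 0.70 + 0.16 + 0.38 + 0.55] = 4 + 5.4 = 9.4.
With uncorrelated errors the cross-covariances are all true-score covariance, so they carry over unchanged; only the diagonal terms shrink to ρᵢσᵢ².
True-score variance = [0.76 + 0.62 + 0.94 + 0.81] + 5.4 = 3.13 + 5.4 = 8.53.
Reliability = 8.53 / 9.4 = 0.907.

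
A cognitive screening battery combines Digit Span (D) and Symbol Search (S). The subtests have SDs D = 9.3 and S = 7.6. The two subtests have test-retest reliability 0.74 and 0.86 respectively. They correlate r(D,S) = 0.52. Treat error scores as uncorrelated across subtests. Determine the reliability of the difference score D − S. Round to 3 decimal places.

Var(D−S) = 9.3² + 7.6² − 2·9.3·7.6·0.52 = 144.25 − 73.5072 = 70.7428.
With uncorrelated errors the cross-covariances are all true-score covariance, so they carry over unchanged; only the diagonal terms shrink to ρᵢσᵢ².
True-score variance = [9.3²·0.74 + 7.6²·0.86] − 73.5072 = 113.676 − 73.5072 = 40.169.
Reliability = 40.169 / 70.7428 = 0.568.

0.568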